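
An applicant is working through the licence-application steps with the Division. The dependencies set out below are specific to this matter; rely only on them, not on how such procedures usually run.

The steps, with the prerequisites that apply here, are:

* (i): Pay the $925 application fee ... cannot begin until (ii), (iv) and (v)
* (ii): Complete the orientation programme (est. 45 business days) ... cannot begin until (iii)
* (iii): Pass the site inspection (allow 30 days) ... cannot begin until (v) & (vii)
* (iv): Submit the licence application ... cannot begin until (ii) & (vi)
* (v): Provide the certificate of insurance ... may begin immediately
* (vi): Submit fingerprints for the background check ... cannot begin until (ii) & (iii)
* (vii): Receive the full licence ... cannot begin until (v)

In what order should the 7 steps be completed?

(v) is the only step with nothing outstanding, so it goes first.
(vii) needed (v), now all done → (vii).
(iii) needed (v) and (vii), now all done → (iii).
That leaves (ii) as the only ready step → (ii).
Next only (vi) has its prerequisites met → (vi).
(iv) needed (ii) and (vi), now all done → (iv).
(i) needed (ii), (iv) and (v), now all done → (i).

(v) (vii) (iii) (ii) (vi) (iv) (i)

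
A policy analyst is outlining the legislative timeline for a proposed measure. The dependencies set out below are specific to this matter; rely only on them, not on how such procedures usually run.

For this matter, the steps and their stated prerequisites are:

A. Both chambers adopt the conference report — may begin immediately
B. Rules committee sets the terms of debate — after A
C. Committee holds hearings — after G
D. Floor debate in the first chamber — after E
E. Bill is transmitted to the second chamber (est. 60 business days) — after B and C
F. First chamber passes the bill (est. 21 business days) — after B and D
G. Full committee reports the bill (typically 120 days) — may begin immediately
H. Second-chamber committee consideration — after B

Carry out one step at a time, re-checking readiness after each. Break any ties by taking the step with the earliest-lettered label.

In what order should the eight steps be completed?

A → B → G → C → E → D → F → H

A and G have no prerequisites; A has the earlier label, so A is first.
B now also ready, so the ready set is {B, G}; B has the earlier label → B.
H now also ready, so the ready set is {G, H}; G has the earlier label → G.
Now C and H have their prerequisites met. C has the earlier label, so C next.
E and H are both available; E has the earlier label → E.
D now also ready, so the ready set is {D, H}; D has the earlier label → D.
Now F and H have their prerequisites met. F has the earlier label, so F next.
H needed B, now all done → H.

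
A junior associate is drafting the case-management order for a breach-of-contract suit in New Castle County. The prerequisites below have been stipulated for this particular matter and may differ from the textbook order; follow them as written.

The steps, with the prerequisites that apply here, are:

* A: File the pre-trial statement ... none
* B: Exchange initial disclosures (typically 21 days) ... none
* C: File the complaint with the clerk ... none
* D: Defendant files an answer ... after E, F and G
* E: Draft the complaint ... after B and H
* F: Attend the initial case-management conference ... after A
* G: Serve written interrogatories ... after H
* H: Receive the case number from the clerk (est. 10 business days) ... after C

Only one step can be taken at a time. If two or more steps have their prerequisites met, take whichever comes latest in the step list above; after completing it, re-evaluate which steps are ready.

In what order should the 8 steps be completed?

C → H → G → B → E → A → F → D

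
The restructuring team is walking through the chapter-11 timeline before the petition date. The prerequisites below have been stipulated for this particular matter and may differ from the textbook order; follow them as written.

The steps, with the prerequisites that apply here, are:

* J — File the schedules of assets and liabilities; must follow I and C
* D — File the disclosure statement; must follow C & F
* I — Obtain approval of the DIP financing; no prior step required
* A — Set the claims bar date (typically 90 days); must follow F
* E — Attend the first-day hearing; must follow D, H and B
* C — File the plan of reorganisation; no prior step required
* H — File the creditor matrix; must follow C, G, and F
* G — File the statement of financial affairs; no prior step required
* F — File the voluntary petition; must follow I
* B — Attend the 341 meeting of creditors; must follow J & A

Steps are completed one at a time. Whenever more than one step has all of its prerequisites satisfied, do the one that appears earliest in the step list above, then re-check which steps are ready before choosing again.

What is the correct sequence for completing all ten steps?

I, C, J, G, F, D, A, H, B, E

Nothing is required for I, C and G. I is listed earlier → I first.
Ready: C, G and F. C is listed earlier → C.
J now also ready, so the ready set is {J, G, F}; J is listed earlier → J.
Ready: G and F. G is listed earlier → G.
F is the only step now ready → F.
D, A and H are all available; D is listed earlier → D.
A and H are both available; A is listed earlier → A.
Now H and B have their prerequisites met. H is listed earlier, so H next.
B needed J and A, now all done → B.
E is the only step now ready → E.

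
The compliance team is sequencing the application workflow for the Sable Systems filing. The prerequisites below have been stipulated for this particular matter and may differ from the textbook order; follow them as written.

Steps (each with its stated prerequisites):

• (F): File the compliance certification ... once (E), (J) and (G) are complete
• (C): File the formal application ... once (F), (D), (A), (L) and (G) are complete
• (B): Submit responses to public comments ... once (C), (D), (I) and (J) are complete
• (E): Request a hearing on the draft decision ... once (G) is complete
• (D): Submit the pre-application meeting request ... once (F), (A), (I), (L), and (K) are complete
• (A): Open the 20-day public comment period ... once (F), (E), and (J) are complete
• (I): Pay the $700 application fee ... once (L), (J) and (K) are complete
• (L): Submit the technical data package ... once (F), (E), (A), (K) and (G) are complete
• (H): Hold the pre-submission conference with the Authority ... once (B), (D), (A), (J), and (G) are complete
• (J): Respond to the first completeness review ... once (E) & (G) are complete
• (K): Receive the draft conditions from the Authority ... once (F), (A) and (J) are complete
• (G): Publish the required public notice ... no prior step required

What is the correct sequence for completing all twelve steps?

(G) is the only step with nothing outstanding, so it goes first.
(E) is the only step now ready → (E).
(J) is the only step now ready → (J).
(F) is the only step now ready → (F).
(A) is the only step now ready → (A).
(K) needed (F), (A) and (J), now all done → (K).
That leaves (L) as the only ready step → (L).
(I) needed (L), (J) and (K), now all done → (I).
Next only (D) has its prerequisites met → (D).
(C) is the only step now ready → (C).
(B) is the only step now ready → (B).
That leaves (H) as the only ready step → (H).

(G), (E), (J), (F), (A), (K), (L), (I), (D), (C), (B), (H)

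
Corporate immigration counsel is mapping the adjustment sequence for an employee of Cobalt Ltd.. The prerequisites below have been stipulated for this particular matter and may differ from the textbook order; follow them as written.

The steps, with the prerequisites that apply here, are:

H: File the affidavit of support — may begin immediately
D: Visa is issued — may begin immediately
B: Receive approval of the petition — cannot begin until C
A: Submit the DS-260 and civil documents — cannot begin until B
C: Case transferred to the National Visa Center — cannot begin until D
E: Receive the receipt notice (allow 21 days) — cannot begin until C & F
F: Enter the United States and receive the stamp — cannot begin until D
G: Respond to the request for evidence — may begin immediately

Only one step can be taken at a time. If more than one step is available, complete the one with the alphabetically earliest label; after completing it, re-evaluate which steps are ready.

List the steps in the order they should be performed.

D, G and H have no prerequisites; D has the earlier label, so D is first.
Now C, F, G and H have their prerequisites met. C has the earlier label, so C next.
Now B, F, G and H have their prerequisites met. B has the earlier label, so B next.
A now also ready, so the ready set is {A, F, G, H}; A has the earlier label → A.
Ready: F, G and H. F has the earlier label → F.
Ready: E, G and H. E has the earlier label → E.
Ready: G and H. G has the earlier label → G.
That leaves H as the only ready step → H.

D → C → B → A → F → E → G → H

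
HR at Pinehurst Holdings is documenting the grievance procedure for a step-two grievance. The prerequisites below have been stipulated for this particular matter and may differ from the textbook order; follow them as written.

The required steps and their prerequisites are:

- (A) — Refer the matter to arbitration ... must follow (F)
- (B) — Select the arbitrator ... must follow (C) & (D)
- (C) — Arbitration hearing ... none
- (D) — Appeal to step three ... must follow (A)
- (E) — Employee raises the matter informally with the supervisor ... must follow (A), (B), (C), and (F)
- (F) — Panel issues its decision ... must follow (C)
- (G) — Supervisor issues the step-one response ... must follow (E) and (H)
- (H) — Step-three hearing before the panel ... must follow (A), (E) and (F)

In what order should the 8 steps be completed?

(C) → (F) → (A) → (D) → (B) → (E) → (H) → (G)

Only (C) has no prerequisites, so it is first.
(F) needed (C), now all done → (F).
Next only (A) has its prerequisites met → (A).
That leaves (D) as the only ready step → (D).
(B) is the only step now ready → (B).
Next only (E) has its prerequisites met → (E).
That leaves (H) as the only ready step → (H).
(G) needed (E) and (H), now all done → (G).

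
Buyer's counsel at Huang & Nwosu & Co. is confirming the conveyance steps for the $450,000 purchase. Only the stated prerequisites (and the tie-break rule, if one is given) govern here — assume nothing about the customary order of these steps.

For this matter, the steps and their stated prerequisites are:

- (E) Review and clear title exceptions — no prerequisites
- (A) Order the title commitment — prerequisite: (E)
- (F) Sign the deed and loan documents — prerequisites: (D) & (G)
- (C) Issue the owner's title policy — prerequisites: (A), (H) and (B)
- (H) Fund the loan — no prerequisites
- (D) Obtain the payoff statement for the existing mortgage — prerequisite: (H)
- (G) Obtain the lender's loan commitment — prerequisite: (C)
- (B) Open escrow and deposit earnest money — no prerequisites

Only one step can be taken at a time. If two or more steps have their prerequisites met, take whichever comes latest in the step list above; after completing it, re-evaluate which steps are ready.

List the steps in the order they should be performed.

(B), (H) and (E) have no prerequisites; (B) is listed later, so (B) is first.
(H) and (E) are both available; (H) is listed later → (H).
(D) now also ready, so the ready set is {(D), (E)}; (D) is listed later → (D).
That leaves (E) as the only ready step → (E).
Next only (A) has its prerequisites met → (A).
(C) needed (B), (H) and (A), now all done → (C).
(G) needed (C), now all done → (G).
(F) needed (G) and (D), now all done → (F).

(B) → (H) → (D) → (E) → (A) → (C) → (G) → (F)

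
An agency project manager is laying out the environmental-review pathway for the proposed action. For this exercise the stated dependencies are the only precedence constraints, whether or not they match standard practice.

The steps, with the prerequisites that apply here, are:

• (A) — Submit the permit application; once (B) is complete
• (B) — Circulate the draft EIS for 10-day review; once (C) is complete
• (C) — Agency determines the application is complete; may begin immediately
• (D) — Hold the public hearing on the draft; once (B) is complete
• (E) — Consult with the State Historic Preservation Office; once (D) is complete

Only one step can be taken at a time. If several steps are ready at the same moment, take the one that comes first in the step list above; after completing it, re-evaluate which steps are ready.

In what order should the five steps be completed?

(C) → (B) → (A) → (D) → (E)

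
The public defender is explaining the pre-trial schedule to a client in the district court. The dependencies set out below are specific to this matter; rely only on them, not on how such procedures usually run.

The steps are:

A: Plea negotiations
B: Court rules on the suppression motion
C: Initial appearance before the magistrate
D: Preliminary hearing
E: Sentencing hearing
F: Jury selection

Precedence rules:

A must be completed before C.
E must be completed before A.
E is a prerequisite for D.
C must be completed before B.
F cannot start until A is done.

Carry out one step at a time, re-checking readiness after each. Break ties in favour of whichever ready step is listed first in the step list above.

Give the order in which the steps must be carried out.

E, A, C, B, D, F

E is the only step with nothing outstanding, so it goes first.
Ready: A and D. A is listed earlier → A.
C and F now also ready, so the ready set is {C, D, F}; C is listed earlier → C.
B now also ready, so the ready set is {B, D, F}; B is listed earlier → B.
Now D and F have their prerequisites met. D is listed earlier, so D next.
F is the only step now ready → F.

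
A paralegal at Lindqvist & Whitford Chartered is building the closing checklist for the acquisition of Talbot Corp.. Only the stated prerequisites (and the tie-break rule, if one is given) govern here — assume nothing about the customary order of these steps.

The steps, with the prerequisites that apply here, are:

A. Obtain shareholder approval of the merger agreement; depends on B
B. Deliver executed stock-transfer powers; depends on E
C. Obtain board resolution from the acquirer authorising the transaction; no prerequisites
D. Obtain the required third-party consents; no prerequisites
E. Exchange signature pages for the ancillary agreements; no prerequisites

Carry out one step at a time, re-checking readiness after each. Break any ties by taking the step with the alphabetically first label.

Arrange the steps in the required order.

Nothing is required for C, D and E. C has the earlier label → C first.
D and E are both available; D has the earlier label → D.
That leaves E as the only ready step → E.
That leaves B as the only ready step → B.
A is the only step now ready → A.

C, D, E, B, A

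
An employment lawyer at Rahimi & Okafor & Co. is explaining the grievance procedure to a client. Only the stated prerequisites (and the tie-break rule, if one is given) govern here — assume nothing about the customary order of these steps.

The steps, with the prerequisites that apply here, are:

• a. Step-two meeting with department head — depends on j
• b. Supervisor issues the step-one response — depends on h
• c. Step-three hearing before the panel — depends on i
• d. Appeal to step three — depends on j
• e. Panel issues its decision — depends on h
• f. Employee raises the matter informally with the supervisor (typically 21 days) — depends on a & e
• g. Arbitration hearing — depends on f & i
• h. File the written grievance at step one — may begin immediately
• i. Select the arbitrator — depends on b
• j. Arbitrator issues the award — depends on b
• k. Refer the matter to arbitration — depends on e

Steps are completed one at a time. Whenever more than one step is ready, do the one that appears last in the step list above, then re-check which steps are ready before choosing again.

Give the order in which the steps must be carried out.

h is the only step with nothing outstanding, so it goes first.
Now e and b have their prerequisites met. e is listed later, so e next.
Ready: k and b. k is listed later → k.
b is the only step now ready → b.
Now j and i have their prerequisites met. j is listed later, so j next.
Ready: i, d and a. i is listed later → i.
d, c and a are all available; d is listed later → d.
Now c and a have their prerequisites met. c is listed later, so c next.
a needed j, now all done → a.
That leaves f as the only ready step → f.
Next only g has its prerequisites met → g.

h, e, k, b, j, i, d, c, a, f, g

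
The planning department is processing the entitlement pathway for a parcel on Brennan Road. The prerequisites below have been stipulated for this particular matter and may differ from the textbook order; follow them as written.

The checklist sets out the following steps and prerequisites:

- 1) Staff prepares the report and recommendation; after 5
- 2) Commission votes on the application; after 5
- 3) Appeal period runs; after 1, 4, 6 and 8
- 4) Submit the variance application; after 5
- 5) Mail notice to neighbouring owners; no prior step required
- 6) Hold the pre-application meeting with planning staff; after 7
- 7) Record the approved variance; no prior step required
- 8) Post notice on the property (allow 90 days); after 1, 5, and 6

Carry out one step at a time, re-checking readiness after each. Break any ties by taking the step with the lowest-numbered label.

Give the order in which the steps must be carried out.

5, 1, 2, 4, 7, 6, 8, 3

5 and 7 have no prerequisites; 5 has the earlier label, so 5 is first.
Ready: 1, 2, 4 and 7. 1 has the earlier label → 1.
Now 2, 4 and 7 have their prerequisites met. 2 has the earlier label, so 2 next.
Ready: 4 and 7. 4 has the earlier label → 4.
That leaves 7 as the only ready step → 7.
6 needed 7, now all done → 6.
That leaves 8 as the only ready step → 8.
Next only 3 has its prerequisites met → 3.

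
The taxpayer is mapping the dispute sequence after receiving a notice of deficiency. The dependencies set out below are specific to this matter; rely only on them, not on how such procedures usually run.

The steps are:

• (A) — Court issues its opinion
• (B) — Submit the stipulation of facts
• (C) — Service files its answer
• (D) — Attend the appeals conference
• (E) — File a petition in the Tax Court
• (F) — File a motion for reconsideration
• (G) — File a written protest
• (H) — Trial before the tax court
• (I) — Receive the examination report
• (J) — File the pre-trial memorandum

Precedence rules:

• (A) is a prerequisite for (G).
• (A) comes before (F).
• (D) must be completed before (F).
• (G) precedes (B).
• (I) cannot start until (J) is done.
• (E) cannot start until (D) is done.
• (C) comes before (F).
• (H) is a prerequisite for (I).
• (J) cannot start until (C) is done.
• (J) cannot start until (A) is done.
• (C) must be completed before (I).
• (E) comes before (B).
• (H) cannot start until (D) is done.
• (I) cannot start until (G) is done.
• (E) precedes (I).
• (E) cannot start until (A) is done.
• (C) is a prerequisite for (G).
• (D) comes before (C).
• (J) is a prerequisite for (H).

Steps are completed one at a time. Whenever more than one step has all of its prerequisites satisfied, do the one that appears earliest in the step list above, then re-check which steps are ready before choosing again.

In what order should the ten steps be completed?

Nothing is required for (A) and (D). (A) is listed earlier → (A) first.
Next only (D) has its prerequisites met → (D).
(C) and (E) are both available; (C) is listed earlier → (C).
(F), (G) and (J) now also ready, so the ready set is {(E), (F), (G), (J)}; (E) is listed earlier → (E).
Ready: (F), (G) and (J). (F) is listed earlier → (F).
Ready: (G) and (J). (G) is listed earlier → (G).
(B) and (J) are both available; (B) is listed earlier → (B).
(J) needed (A) and (C), now all done → (J).
That leaves (H) as the only ready step → (H).
Next only (I) has its prerequisites met → (I).

(A) → (D) → (C) → (E) → (F) → (G) → (B) → (J) → (H) → (I)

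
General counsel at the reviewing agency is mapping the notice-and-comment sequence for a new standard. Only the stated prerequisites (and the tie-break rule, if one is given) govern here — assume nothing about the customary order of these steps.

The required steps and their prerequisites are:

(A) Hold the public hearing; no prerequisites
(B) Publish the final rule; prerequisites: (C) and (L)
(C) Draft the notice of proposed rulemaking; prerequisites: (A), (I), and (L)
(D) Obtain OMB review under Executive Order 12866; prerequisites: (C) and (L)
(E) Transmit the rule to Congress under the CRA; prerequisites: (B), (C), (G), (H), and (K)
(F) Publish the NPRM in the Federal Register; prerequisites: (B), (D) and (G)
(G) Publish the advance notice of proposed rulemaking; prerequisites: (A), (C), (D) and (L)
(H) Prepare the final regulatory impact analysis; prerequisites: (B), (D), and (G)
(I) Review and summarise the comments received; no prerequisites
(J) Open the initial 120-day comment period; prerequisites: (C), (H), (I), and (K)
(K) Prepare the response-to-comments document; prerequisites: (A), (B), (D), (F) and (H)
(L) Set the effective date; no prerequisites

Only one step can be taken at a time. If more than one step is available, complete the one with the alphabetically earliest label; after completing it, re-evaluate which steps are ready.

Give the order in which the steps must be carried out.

(A), (I) and (L) have no prerequisites; (A) has the earlier label, so (A) is first.
(I) and (L) are both available; (I) has the earlier label → (I).
(L) is the only step now ready → (L).
That leaves (C) as the only ready step → (C).
(B) and (D) are both available; (B) has the earlier label → (B).
Next only (D) has its prerequisites met → (D).
(G) needed (A), (C), (D) and (L), now all done → (G).
Now (F) and (H) have their prerequisites met. (F) has the earlier label, so (F) next.
(H) needed (B), (D) and (G), now all done → (H).
Next only (K) has its prerequisites met → (K).
Ready: (E) and (J). (E) has the earlier label → (E).
(J) is the only step now ready → (J).

(A), (I), (L), (C), (B), (D), (G), (F), (H), (K), (E), (J)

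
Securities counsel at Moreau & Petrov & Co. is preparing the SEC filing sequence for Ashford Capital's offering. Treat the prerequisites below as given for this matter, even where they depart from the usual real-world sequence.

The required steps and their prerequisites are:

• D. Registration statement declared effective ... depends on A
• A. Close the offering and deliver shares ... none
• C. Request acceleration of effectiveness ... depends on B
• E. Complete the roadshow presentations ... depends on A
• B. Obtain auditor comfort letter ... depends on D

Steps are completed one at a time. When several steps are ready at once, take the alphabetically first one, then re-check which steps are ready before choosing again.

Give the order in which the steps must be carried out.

A D B C E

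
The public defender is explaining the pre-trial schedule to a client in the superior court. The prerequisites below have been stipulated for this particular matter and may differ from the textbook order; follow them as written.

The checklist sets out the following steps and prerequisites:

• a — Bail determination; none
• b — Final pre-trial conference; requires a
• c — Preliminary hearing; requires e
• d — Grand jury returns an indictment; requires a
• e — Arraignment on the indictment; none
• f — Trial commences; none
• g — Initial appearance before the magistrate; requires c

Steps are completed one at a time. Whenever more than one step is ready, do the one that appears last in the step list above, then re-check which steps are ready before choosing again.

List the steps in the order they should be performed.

f → e → c → g → a → d → b

f, e and a have no prerequisites; f is listed later, so f is first.
e and a are both available; e is listed later → e.
Ready: c and a. c is listed later → c.
g and a are both available; g is listed later → g.
Next only a has its prerequisites met → a.
Ready: d and b. d is listed later → d.
b needed a, now all done → b.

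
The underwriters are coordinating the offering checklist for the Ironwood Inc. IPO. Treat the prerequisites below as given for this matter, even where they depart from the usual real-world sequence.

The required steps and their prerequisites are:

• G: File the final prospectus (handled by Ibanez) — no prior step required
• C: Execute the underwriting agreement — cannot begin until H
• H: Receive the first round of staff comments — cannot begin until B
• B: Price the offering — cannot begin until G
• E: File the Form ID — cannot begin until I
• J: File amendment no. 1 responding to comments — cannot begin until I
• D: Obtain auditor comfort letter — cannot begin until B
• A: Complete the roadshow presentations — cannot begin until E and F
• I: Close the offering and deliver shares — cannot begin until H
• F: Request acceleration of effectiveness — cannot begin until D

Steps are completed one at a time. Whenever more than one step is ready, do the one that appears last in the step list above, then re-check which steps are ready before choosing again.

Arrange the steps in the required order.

G is the only step with nothing outstanding, so it goes first.
B needed G, now all done → B.
D and H are both available; D is listed later → D.
F now also ready, so the ready set is {F, H}; F is listed later → F.
H needed B, now all done → H.
Ready: I and C. I is listed later → I.
Ready: J, E and C. J is listed later → J.
Now E and C have their prerequisites met. E is listed later, so E next.
Ready: A and C. A is listed later → A.
That leaves C as the only ready step → C.

G, B, D, F, H, I, J, E, A, C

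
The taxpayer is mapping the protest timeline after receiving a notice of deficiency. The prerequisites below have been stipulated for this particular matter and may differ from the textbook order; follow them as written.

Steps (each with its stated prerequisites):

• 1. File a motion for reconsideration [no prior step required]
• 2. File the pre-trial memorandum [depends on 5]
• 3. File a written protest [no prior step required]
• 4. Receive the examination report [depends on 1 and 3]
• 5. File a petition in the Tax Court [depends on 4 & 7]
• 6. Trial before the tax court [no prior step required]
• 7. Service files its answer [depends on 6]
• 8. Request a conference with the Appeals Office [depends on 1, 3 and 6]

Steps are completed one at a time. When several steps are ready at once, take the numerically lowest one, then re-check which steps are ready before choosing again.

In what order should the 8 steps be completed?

1, 3, 4, 6, 7, 5, 2, 8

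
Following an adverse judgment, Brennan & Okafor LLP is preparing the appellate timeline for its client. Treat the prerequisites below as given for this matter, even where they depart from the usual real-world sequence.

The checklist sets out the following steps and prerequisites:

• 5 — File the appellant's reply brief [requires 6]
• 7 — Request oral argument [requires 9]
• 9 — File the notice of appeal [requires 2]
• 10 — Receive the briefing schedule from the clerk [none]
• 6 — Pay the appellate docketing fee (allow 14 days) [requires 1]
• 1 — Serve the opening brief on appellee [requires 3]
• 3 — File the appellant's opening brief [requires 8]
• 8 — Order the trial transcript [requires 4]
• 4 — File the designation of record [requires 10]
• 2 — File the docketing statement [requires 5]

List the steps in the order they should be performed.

10 → 4 → 8 → 3 → 1 → 6 → 5 → 2 → 9 → 7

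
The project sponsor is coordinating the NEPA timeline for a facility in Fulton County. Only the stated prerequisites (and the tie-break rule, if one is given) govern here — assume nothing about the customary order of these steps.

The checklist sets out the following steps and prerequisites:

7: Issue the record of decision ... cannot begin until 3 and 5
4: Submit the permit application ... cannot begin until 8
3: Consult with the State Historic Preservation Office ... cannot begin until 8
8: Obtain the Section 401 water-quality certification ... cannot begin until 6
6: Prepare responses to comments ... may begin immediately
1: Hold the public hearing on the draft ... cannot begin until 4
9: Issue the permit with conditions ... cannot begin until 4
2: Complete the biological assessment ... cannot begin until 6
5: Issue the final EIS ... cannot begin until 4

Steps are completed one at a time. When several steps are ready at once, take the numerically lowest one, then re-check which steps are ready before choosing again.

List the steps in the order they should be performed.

6 2 8 3 4 1 5 7 9

6 is the only step with nothing outstanding, so it goes first.
Now 2 and 8 have their prerequisites met. 2 has the earlier label, so 2 next.
8 is the only step now ready → 8.
Now 3 and 4 have their prerequisites met. 3 has the earlier label, so 3 next.
Next only 4 has its prerequisites met → 4.
1, 5 and 9 are all available; 1 has the earlier label → 1.
5 and 9 are both available; 5 has the earlier label → 5.
Now 7 and 9 have their prerequisites met. 7 has the earlier label, so 7 next.
9 is the only step now ready → 9.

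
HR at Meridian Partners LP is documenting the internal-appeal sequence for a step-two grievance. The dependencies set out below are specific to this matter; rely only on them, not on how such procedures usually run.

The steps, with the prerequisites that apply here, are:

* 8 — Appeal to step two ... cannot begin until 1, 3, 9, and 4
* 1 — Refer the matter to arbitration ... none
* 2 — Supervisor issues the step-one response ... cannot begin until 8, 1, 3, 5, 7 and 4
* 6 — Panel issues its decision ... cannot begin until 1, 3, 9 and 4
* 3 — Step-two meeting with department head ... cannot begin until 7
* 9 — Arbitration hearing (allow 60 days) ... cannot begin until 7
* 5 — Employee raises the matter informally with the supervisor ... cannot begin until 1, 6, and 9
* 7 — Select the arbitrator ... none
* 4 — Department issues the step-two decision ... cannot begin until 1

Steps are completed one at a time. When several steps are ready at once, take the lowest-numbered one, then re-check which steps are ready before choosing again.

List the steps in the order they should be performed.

Nothing is required for 1 and 7. 1 has the earlier label → 1 first.
4 now also ready, so the ready set is {4, 7}; 4 has the earlier label → 4.
That leaves 7 as the only ready step → 7.
Ready: 3 and 9. 3 has the earlier label → 3.
That leaves 9 as the only ready step → 9.
6 and 8 are both available; 6 has the earlier label → 6.
5 now also ready, so the ready set is {5, 8}; 5 has the earlier label → 5.
That leaves 8 as the only ready step → 8.
2 needed 1, 3, 4, 5, 7 and 8, now all done → 2.

1, 4, 7, 3, 9, 6, 5, 8, 2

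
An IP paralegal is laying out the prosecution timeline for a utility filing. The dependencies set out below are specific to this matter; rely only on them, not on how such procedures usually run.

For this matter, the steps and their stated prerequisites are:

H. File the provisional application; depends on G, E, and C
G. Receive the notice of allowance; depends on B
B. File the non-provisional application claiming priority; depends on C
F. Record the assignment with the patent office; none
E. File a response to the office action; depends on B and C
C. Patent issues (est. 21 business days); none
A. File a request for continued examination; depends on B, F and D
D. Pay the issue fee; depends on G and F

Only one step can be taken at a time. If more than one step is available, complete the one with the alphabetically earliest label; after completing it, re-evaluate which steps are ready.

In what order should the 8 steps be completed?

Nothing is required for C and F. C has the earlier label → C first.
B and F are both available; B has the earlier label → B.
E and G now also ready, so the ready set is {E, F, G}; E has the earlier label → E.
Now F and G have their prerequisites met. F has the earlier label, so F next.
G is the only step now ready → G.
Ready: D and H. D has the earlier label → D.
Ready: A and H. A has the earlier label → A.
That leaves H as the only ready step → H.

C B E F G D A H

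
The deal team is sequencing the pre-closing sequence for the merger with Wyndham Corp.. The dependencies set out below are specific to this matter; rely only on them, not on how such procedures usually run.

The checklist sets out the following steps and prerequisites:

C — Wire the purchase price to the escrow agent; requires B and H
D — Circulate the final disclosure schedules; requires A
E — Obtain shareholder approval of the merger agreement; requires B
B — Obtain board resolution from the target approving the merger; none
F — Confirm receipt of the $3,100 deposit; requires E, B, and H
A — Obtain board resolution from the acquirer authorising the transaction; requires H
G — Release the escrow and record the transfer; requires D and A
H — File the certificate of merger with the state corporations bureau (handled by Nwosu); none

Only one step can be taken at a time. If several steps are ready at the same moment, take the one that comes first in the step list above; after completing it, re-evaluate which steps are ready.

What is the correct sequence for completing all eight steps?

B → E → H → C → F → A → D → G

Nothing is required for B and H. B is listed earlier → B first.
E now also ready, so the ready set is {E, H}; E is listed earlier → E.
Next only H has its prerequisites met → H.
C, F and A are all available; C is listed earlier → C.
Now F and A have their prerequisites met. F is listed earlier, so F next.
A needed H, now all done → A.
Next only D has its prerequisites met → D.
G needed D and A, now all done → G.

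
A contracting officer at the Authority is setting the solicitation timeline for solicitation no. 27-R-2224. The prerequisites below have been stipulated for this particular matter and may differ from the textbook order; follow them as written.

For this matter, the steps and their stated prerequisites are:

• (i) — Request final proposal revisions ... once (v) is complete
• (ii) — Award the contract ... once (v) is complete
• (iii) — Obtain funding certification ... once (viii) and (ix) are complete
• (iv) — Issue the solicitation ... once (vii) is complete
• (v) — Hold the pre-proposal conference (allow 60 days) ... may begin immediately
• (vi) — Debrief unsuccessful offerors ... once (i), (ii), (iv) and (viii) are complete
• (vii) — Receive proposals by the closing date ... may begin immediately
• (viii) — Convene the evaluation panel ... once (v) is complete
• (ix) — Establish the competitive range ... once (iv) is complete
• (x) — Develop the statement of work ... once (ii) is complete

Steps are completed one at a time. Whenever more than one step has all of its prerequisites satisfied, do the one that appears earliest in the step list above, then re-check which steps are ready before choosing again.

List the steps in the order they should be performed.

Nothing is required for (v) and (vii). (v) is listed earlier → (v) first.
Ready: (i), (ii), (vii) and (viii). (i) is listed earlier → (i).
Now (ii), (vii) and (viii) have their prerequisites met. (ii) is listed earlier, so (ii) next.
(x) now also ready, so the ready set is {(vii), (viii), (x)}; (vii) is listed earlier → (vii).
(iv), (viii) and (x) are all available; (iv) is listed earlier → (iv).
(viii), (ix) and (x) are all available; (viii) is listed earlier → (viii).
Now (vi), (ix) and (x) have their prerequisites met. (vi) is listed earlier, so (vi) next.
(ix) and (x) are both available; (ix) is listed earlier → (ix).
Ready: (iii) and (x). (iii) is listed earlier → (iii).
Next only (x) has its prerequisites met → (x).

(v) (i) (ii) (vii) (iv) (viii) (vi) (ix) (iii) (x)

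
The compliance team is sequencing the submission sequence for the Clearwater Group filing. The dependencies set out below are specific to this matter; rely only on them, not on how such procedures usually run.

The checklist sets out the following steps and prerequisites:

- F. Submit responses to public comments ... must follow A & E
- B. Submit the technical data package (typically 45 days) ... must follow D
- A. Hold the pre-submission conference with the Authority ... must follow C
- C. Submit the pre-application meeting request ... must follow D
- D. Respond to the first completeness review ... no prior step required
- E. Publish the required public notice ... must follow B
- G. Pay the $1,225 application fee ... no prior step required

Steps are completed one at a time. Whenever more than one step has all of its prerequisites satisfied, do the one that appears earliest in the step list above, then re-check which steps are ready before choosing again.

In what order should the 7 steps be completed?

D, B, C, A, E, F, G

Nothing is required for D and G. D is listed earlier → D first.
B and C now also ready, so the ready set is {B, C, G}; B is listed earlier → B.
C, E and G are all available; C is listed earlier → C.
A now also ready, so the ready set is {A, E, G}; A is listed earlier → A.
Now E and G have their prerequisites met. E is listed earlier, so E next.
F now also ready, so the ready set is {F, G}; F is listed earlier → F.
G is the only step now ready → G.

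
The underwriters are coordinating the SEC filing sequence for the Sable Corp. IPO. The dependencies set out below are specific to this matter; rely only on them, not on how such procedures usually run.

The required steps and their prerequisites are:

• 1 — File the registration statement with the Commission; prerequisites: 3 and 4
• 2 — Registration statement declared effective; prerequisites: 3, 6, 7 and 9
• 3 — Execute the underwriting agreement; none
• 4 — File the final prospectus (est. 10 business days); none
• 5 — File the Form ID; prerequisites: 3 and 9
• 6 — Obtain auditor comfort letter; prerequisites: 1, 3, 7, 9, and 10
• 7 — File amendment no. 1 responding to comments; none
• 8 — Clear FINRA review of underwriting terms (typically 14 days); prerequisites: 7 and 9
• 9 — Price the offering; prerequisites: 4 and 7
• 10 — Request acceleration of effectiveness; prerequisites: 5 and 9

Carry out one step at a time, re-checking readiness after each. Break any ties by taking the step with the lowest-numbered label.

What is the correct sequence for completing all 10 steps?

3, 4 and 7 have no prerequisites; 3 has the earlier label, so 3 is first.
Ready: 4 and 7. 4 has the earlier label → 4.
1 and 7 are both available; 1 has the earlier label → 1.
That leaves 7 as the only ready step → 7.
Next only 9 has its prerequisites met → 9.
Ready: 5 and 8. 5 has the earlier label → 5.
Now 8 and 10 have their prerequisites met. 8 has the earlier label, so 8 next.
10 needed 5 and 9, now all done → 10.
6 needed 1, 3, 7, 9 and 10, now all done → 6.
2 is the only step now ready → 2.

3, 4, 1, 7, 9, 5, 8, 10, 6, 2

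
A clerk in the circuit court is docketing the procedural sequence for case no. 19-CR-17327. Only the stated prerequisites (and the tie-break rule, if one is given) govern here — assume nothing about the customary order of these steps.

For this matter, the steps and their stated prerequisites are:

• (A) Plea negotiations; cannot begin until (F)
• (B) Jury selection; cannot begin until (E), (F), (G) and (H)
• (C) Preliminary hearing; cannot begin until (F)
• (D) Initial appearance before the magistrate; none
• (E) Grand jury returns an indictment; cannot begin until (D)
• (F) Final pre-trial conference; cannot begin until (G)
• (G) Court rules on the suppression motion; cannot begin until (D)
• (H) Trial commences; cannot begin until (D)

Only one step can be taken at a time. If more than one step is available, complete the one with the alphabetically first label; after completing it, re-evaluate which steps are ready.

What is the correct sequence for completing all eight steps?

(D) → (E) → (G) → (F) → (A) → (C) → (H) → (B)

Only (D) has no prerequisites, so it is first.
(E), (G) and (H) are all available; (E) has the earlier label → (E).
(G) and (H) are both available; (G) has the earlier label → (G).
(F) now also ready, so the ready set is {(F), (H)}; (F) has the earlier label → (F).
(A) and (C) now also ready, so the ready set is {(A), (C), (H)}; (A) has the earlier label → (A).
Now (C) and (H) have their prerequisites met. (C) has the earlier label, so (C) next.
(H) is the only step now ready → (H).
Next only (B) has its prerequisites met → (B).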